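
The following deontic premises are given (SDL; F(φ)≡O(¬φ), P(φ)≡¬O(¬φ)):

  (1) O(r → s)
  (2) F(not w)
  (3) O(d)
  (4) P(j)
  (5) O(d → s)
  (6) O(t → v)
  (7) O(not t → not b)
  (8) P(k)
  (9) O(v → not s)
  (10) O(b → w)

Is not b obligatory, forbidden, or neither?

Obligatory

Premise 3 states O(d) outright.
Applying K to premise 5 (O(d → s)) and O(d) yields O(s).
Premise 9 is O(v → not s); contrapositively O(s → not v). Since O(s) holds, K gives O(not v).
The contrapositive of premise 6 (O(t → v)) is O(not v → not t), and O(not v) is already established, so O(not t).
Applying K to premise 7 (O(not t → not b)) and O(not t) yields O(not b).
Premises 1, 2, 4, 8, 10 do not contribute to this derivation.
Hence not b is obligatory.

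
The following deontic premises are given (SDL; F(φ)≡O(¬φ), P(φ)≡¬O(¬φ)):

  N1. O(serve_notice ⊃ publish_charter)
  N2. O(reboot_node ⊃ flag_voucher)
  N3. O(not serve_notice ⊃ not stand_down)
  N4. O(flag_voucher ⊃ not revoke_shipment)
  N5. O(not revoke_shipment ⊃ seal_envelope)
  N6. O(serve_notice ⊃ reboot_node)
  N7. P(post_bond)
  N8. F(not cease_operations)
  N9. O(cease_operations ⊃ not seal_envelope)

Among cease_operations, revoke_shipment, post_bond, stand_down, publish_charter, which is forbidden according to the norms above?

stand_down

F(not cease_operations) at premise 8 means O(cease_operations).
Applying K to premise 9 (O(cease_operations ⊃ not seal_envelope)) and O(cease_operations) yields O(not seal_envelope).
Premise 5 is O(not revoke_shipment ⊃ seal_envelope); contrapositively O(not seal_envelope ⊃ revoke_shipment). Since O(not seal_envelope) holds, K gives O(revoke_shipment).
The contrapositive of premise 4 (O(flag_voucher ⊃ not revoke_shipment)) is O(revoke_shipment ⊃ not flag_voucher), and O(revoke_shipment) is already established, so O(not flag_voucher).
Premise 2 is O(reboot_node ⊃ flag_voucher); contrapositively O(not flag_voucher ⊃ not reboot_node). Since O(not flag_voucher) holds, K gives O(not reboot_node).
The contrapositive of premise 6 (O(serve_notice ⊃ reboot_node)) is O(not reboot_node ⊃ not serve_notice), and O(not reboot_node) is already established, so O(not serve_notice).
With premise 3, O(not serve_notice ⊃ not stand_down), the K-axiom yields O(not stand_down).
So O(not stand_down) holds, i.e. stand_down is forbidden. None of the other listed options is forbidden under the premises.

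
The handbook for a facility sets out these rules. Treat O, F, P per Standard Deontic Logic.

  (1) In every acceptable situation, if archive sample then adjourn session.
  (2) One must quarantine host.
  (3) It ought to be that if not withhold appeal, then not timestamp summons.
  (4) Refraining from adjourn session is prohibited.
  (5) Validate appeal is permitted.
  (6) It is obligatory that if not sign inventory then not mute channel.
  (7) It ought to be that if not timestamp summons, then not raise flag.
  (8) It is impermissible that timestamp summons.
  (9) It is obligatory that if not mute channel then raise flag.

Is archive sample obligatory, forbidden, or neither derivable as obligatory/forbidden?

Premise 1 is O(archive_sample → adjourn_session); even if O(adjourn_session) held, inferring O(archive_sample) would be affirming the consequent — invalid.
No premise or chain of K-axiom applications forces O(archive_sample), and none forces O(¬archive_sample). So archive_sample is neither obligatory nor forbidden under these norms.

Neither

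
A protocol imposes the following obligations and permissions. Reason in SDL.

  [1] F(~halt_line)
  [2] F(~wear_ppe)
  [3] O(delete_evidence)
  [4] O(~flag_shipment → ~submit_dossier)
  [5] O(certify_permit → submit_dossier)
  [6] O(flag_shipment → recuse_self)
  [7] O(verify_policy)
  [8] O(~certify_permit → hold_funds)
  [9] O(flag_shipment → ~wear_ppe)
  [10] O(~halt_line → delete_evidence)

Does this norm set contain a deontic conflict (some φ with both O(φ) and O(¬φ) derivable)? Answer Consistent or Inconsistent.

Consistent

Premise 10 is O(~halt_line → delete_evidence); even if O(delete_evidence) held, inferring O(~halt_line) would be affirming the consequent — invalid.
So O(~halt_line) is not derivable, and the apparent clash with O(halt_line) does not arise.
A world satisfying every obligation exists (e.g. certify_permit=false, delete_evidence=true, flag_shipment=false, halt_line=true, hold_funds=true, recuse_self=false, submit_dossier=false, verify_policy=true, wear_ppe=true); no atom is both obligatory and forbidden, so the set is consistent.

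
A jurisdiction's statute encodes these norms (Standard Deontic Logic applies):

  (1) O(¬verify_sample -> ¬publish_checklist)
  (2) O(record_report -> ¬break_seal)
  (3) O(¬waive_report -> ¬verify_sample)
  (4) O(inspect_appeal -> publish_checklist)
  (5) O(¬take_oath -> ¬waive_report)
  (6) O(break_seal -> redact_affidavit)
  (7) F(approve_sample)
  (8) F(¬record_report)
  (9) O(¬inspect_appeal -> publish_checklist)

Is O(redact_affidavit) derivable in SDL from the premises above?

Premise 6 is O(break_seal -> redact_affidavit), but O(break_seal) is not derivable from the premises, so it does not yield O(redact_affidavit).
No other premise forces O(redact_affidavit). An ideal world satisfying every premise can still have redact_affidavit false, so O(redact_affidavit) is not derivable.

No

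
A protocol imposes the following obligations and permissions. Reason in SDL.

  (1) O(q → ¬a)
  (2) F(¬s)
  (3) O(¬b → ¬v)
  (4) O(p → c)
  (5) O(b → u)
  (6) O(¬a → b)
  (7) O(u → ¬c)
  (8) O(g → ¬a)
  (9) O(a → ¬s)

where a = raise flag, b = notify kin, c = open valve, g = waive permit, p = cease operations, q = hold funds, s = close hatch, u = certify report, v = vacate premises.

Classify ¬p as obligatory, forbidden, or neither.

F(¬s) at premise 2 means O(s).
Premise 9, O(a → ¬s), contraposes to O(s → ¬a); with O(s) we get O(¬a).
With premise 6, O(¬a → b), the K-axiom yields O(b).
With premise 5, O(b → u), the K-axiom yields O(u).
With premise 7, O(u → ¬c), the K-axiom yields O(¬c).
Premise 4 is O(p → c); contrapositively O(¬c → ¬p). Since O(¬c) holds, K gives O(¬p).
Premises 1, 3, 8 do not contribute to this derivation.
Hence ¬p is obligatory.

Obligatory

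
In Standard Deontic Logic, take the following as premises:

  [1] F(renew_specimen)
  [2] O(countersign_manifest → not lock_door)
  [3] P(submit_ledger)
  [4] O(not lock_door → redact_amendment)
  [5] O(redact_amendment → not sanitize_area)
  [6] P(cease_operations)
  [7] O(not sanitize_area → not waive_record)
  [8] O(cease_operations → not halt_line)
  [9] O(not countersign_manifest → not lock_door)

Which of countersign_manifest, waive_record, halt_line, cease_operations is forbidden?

waive_record

Premises 2 and 9 cover both cases: O(countersign_manifest → not lock_door) and O(not countersign_manifest → not lock_door). Since countersign_manifest ∨ not countersign_manifest is a tautology, O(not lock_door) follows.
Applying K to premise 4 (O(not lock_door → redact_amendment)) and O(not lock_door) yields O(redact_amendment).
Premise 5 is O(redact_amendment → not sanitize_area); since O(redact_amendment), deontic closure gives O(not sanitize_area).
Premise 7 is O(not sanitize_area → not waive_record); since O(not sanitize_area), deontic closure gives O(not waive_record).
So O(not waive_record) holds, i.e. waive_record is forbidden. None of the other listed options is forbidden under the premises.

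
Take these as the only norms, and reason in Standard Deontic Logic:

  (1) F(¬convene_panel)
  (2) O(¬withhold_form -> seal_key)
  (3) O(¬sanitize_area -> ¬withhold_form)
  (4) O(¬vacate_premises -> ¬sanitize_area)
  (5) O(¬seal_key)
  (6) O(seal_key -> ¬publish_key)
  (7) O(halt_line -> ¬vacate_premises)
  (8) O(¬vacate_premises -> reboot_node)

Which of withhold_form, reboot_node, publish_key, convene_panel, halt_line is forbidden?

Premise 5 states O(¬seal_key) outright.
Premise 2, O(¬withhold_form -> seal_key), contraposes to O(¬seal_key -> withhold_form); with O(¬seal_key) we get O(withhold_form).
Premise 3, O(¬sanitize_area -> ¬withhold_form), contraposes to O(withhold_form -> sanitize_area); with O(withhold_form) we get O(sanitize_area).
Premise 4 is O(¬vacate_premises -> ¬sanitize_area); contrapositively O(sanitize_area -> vacate_premises). Since O(sanitize_area) holds, K gives O(vacate_premises).
Premise 7 is O(halt_line -> ¬vacate_premises); contrapositively O(vacate_premises -> ¬halt_line). Since O(vacate_premises) holds, K gives O(¬halt_line).
So O(¬halt_line) holds, i.e. halt_line is forbidden. None of the other listed options is forbidden under the premises.

halt_line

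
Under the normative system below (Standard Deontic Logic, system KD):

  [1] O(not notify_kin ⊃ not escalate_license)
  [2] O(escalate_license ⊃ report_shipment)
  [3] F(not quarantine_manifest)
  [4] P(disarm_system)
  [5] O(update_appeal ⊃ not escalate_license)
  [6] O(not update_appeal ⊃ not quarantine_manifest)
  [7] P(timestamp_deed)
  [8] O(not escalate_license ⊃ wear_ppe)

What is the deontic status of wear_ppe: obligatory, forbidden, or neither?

Premise 3, F(not quarantine_manifest), is equivalent to O(quarantine_manifest).
Premise 6, O(not update_appeal ⊃ not quarantine_manifest), contraposes to O(quarantine_manifest ⊃ update_appeal); with O(quarantine_manifest) we get O(update_appeal).
From O(update_appeal) and premise 5, O(update_appeal ⊃ not escalate_license), we obtain O(not escalate_license).
From O(not escalate_license) and premise 8, O(not escalate_license ⊃ wear_ppe), we obtain O(wear_ppe).
Premises 1, 2, 4, 7 do not contribute to this derivation.
Hence wear_ppe is obligatory.

Obligatory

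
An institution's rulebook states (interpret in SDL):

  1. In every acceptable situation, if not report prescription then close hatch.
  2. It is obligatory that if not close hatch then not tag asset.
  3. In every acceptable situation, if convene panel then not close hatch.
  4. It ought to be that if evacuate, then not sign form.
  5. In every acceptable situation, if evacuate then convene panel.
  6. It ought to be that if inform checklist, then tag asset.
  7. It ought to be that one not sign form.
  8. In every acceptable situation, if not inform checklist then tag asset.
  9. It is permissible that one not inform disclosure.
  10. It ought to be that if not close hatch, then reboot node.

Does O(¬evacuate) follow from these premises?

Yes

Premises 8 and 6 cover both cases: O(¬inform_checklist → tag_asset) and O(inform_checklist → tag_asset). Since ¬inform_checklist ∨ inform_checklist is a tautology, O(tag_asset) follows.
The contrapositive of premise 2 (O(¬close_hatch → ¬tag_asset)) is O(tag_asset → close_hatch), and O(tag_asset) is already established, so O(close_hatch).
The contrapositive of premise 3 (O(convene_panel → ¬close_hatch)) is O(close_hatch → ¬convene_panel), and O(close_hatch) is already established, so O(¬convene_panel).
Premise 5, O(evacuate → convene_panel), contraposes to O(¬convene_panel → ¬evacuate); with O(¬convene_panel) we get O(¬evacuate).
Premises 1, 4, 7, 9, 10 do not contribute to this derivation.
So O(¬evacuate) follows.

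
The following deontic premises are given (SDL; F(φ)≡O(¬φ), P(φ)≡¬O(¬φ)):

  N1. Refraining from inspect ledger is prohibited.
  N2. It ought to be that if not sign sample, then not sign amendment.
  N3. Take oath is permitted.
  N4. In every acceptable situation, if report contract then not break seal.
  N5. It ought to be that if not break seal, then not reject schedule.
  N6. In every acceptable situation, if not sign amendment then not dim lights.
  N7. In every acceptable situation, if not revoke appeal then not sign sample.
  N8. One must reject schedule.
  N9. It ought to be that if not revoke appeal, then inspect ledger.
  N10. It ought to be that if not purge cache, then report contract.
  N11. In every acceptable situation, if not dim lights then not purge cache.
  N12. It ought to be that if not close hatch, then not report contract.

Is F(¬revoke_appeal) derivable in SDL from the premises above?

From premise 8 we have O(reject_schedule).
Premise 5, O(¬break_seal → ¬reject_schedule), contraposes to O(reject_schedule → break_seal); with O(reject_schedule) we get O(break_seal).
The contrapositive of premise 4 (O(report_contract → ¬break_seal)) is O(break_seal → ¬report_contract), and O(break_seal) is already established, so O(¬report_contract).
The contrapositive of premise 10 (O(¬purge_cache → report_contract)) is O(¬report_contract → purge_cache), and O(¬report_contract) is already established, so O(purge_cache).
The contrapositive of premise 11 (O(¬dim_lights → ¬purge_cache)) is O(purge_cache → dim_lights), and O(purge_cache) is already established, so O(dim_lights).
Premise 6, O(¬sign_amendment → ¬dim_lights), contraposes to O(dim_lights → sign_amendment); with O(dim_lights) we get O(sign_amendment).
The contrapositive of premise 2 (O(¬sign_sample → ¬sign_amendment)) is O(sign_amendment → sign_sample), and O(sign_amendment) is already established, so O(sign_sample).
Premise 7, O(¬revoke_appeal → ¬sign_sample), contraposes to O(sign_sample → revoke_appeal); with O(sign_sample) we get O(revoke_appeal).
Premises 1, 3, 9, 12 do not contribute to this derivation.
So O(revoke_appeal) holds, i.e. F(¬revoke_appeal). The claim follows.

Yes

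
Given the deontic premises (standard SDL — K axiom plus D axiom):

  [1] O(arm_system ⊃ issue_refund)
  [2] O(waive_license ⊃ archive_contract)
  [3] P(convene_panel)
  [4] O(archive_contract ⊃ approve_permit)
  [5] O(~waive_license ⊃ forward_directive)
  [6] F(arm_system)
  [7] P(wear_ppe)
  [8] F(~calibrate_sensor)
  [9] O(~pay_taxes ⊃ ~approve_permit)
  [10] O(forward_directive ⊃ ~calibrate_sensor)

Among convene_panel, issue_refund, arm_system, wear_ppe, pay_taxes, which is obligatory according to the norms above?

Premise 8, F(~calibrate_sensor), is equivalent to O(calibrate_sensor).
Premise 10, O(forward_directive ⊃ ~calibrate_sensor), contraposes to O(calibrate_sensor ⊃ ~forward_directive); with O(calibrate_sensor) we get O(~forward_directive).
The contrapositive of premise 5 (O(~waive_license ⊃ forward_directive)) is O(~forward_directive ⊃ waive_license), and O(~forward_directive) is already established, so O(waive_license).
Applying K to premise 2 (O(waive_license ⊃ archive_contract)) and O(waive_license) yields O(archive_contract).
Applying K to premise 4 (O(archive_contract ⊃ approve_permit)) and O(archive_contract) yields O(approve_permit).
The contrapositive of premise 9 (O(~pay_taxes ⊃ ~approve_permit)) is O(approve_permit ⊃ pay_taxes), and O(approve_permit) is already established, so O(pay_taxes).
So O(pay_taxes) holds — pay_taxes is obligatory. None of the other listed options is made obligatory by any chain of premises.

pay_taxes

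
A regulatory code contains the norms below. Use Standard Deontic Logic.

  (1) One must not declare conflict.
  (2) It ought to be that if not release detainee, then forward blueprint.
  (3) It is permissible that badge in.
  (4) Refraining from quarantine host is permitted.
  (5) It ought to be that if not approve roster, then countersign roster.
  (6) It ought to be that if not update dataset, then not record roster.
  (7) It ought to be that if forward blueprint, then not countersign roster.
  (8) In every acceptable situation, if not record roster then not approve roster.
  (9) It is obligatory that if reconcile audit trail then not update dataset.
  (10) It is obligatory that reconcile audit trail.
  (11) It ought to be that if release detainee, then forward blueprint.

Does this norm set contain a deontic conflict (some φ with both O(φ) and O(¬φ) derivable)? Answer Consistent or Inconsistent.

Inconsistent

Premises 11 and 2 are O(release_detainee → forward_blueprint) and O(¬release_detainee → forward_blueprint); every ideal world satisfies release_detainee or ¬release_detainee, so in either case forward_blueprint holds — hence O(forward_blueprint).
From O(forward_blueprint) and premise 7, O(forward_blueprint → ¬countersign_roster), we obtain O(¬countersign_roster).
Premise 5 is O(¬approve_roster → countersign_roster); contrapositively O(¬countersign_roster → approve_roster). Since O(¬countersign_roster) holds, K gives O(approve_roster).
The contrapositive of premise 8 (O(¬record_roster → ¬approve_roster)) is O(approve_roster → record_roster), and O(approve_roster) is already established, so O(record_roster).
Premise 6, O(¬update_dataset → ¬record_roster), contraposes to O(record_roster → update_dataset); with O(record_roster) we get O(update_dataset).
Premise 9 is O(reconcile_audit_trail → ¬update_dataset); contrapositively O(update_dataset → ¬reconcile_audit_trail). Since O(update_dataset) holds, K gives O(¬reconcile_audit_trail).
But premise 10 directly asserts O(reconcile_audit_trail).
We now have both O(¬reconcile_audit_trail) and O(reconcile_audit_trail) — reconcile_audit_trail is simultaneously obligatory and forbidden, violating the D-axiom.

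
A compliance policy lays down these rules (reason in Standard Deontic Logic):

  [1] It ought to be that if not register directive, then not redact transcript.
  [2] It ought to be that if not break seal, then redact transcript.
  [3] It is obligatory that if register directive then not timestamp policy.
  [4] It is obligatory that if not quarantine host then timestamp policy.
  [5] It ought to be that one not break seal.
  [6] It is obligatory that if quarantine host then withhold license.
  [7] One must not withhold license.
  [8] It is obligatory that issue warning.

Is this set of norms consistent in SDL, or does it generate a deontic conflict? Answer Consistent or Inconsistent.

Premise 5 gives O(¬break_seal).
With premise 2, O(¬break_seal → redact_transcript), the K-axiom yields O(redact_transcript).
The contrapositive of premise 1 (O(¬register_directive → ¬redact_transcript)) is O(redact_transcript → register_directive), and O(redact_transcript) is already established, so O(register_directive).
Applying K to premise 3 (O(register_directive → ¬timestamp_policy)) and O(register_directive) yields O(¬timestamp_policy).
Premise 4 is O(¬quarantine_host → timestamp_policy); contrapositively O(¬timestamp_policy → quarantine_host). Since O(¬timestamp_policy) holds, K gives O(quarantine_host).
Applying K to premise 6 (O(quarantine_host → withhold_license)) and O(quarantine_host) yields O(withhold_license).
Yet premise 7 is F(withhold_license), i.e. O(¬withhold_license).
We now have both O(withhold_license) and O(¬withhold_license) — withhold_license is simultaneously obligatory and forbidden, violating the D-axiom.

Inconsistent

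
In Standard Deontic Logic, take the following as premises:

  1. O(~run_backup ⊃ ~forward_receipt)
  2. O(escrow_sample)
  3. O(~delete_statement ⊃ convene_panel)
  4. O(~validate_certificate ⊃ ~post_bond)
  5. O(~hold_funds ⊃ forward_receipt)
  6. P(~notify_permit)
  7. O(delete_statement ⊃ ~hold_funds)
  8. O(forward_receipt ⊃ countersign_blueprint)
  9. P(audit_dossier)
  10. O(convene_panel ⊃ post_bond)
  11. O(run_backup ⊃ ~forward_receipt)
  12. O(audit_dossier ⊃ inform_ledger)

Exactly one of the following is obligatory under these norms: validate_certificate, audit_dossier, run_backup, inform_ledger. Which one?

By case analysis on run_backup: premise 11 gives O(run_backup ⊃ ~forward_receipt) and premise 1 gives O(~run_backup ⊃ ~forward_receipt), so O(~forward_receipt) either way.
Premise 5 is O(~hold_funds ⊃ forward_receipt); contrapositively O(~forward_receipt ⊃ hold_funds). Since O(~forward_receipt) holds, K gives O(hold_funds).
The contrapositive of premise 7 (O(delete_statement ⊃ ~hold_funds)) is O(hold_funds ⊃ ~delete_statement), and O(hold_funds) is already established, so O(~delete_statement).
With premise 3, O(~delete_statement ⊃ convene_panel), the K-axiom yields O(convene_panel).
Premise 10 is O(convene_panel ⊃ post_bond); since O(convene_panel), deontic closure gives O(post_bond).
Premise 4, O(~validate_certificate ⊃ ~post_bond), contraposes to O(post_bond ⊃ validate_certificate); with O(post_bond) we get O(validate_certificate).
So O(validate_certificate) holds — validate_certificate is obligatory. None of the other listed options is made obligatory by any chain of premises.

validate_certificate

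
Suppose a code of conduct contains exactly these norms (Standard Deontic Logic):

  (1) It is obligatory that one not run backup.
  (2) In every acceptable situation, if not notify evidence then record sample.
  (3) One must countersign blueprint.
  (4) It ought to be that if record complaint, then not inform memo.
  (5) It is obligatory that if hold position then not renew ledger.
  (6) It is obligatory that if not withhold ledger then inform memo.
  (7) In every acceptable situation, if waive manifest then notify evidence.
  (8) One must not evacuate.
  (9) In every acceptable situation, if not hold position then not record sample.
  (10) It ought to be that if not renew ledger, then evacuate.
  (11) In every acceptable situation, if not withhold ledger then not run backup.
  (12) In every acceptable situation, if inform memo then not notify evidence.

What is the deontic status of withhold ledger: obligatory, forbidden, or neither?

Premise 8, F(evacuate), is equivalent to O(¬evacuate).
Premise 10, O(¬renew_ledger → evacuate), contraposes to O(¬evacuate → renew_ledger); with O(¬evacuate) we get O(renew_ledger).
Premise 5 is O(hold_position → ¬renew_ledger); contrapositively O(renew_ledger → ¬hold_position). Since O(renew_ledger) holds, K gives O(¬hold_position).
With premise 9, O(¬hold_position → ¬record_sample), the K-axiom yields O(¬record_sample).
Premise 2, O(¬notify_evidence → record_sample), contraposes to O(¬record_sample → notify_evidence); with O(¬record_sample) we get O(notify_evidence).
Premise 12 is O(inform_memo → ¬notify_evidence); contrapositively O(notify_evidence → ¬inform_memo). Since O(notify_evidence) holds, K gives O(¬inform_memo).
The contrapositive of premise 6 (O(¬withhold_ledger → inform_memo)) is O(¬inform_memo → withhold_ledger), and O(¬inform_memo) is already established, so O(withhold_ledger).
Premises 1, 3, 4, 7, 11 do not contribute to this derivation.
Hence withhold_ledger is obligatory.

Obligatory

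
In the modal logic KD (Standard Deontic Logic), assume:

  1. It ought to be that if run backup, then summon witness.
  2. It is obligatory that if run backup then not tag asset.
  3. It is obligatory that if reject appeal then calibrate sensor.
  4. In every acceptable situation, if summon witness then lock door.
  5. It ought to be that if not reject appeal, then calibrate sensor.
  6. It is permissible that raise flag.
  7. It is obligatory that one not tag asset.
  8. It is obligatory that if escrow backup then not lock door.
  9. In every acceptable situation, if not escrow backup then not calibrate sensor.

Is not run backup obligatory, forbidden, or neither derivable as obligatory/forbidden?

Premises 5 and 3 are O(¬reject_appeal → calibrate_sensor) and O(reject_appeal → calibrate_sensor); every ideal world satisfies ¬reject_appeal or reject_appeal, so in either case calibrate_sensor holds — hence O(calibrate_sensor).
Premise 9, O(¬escrow_backup → ¬calibrate_sensor), contraposes to O(calibrate_sensor → escrow_backup); with O(calibrate_sensor) we get O(escrow_backup).
From O(escrow_backup) and premise 8, O(escrow_backup → ¬lock_door), we obtain O(¬lock_door).
The contrapositive of premise 4 (O(summon_witness → lock_door)) is O(¬lock_door → ¬summon_witness), and O(¬lock_door) is already established, so O(¬summon_witness).
Premise 1, O(run_backup → summon_witness), contraposes to O(¬summon_witness → ¬run_backup); with O(¬summon_witness) we get O(¬run_backup).
Premises 2, 6, 7 do not contribute to this derivation.
Hence ¬run_backup is obligatory.

Obligatory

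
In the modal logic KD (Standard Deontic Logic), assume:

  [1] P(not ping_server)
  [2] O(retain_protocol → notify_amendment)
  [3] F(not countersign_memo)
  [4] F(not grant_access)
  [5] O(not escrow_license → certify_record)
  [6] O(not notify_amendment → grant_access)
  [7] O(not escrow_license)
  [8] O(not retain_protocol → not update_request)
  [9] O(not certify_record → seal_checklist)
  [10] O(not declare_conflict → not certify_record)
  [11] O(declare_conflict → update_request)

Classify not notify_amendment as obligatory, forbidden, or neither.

Forbidden

Premise 7 gives O(not escrow_license).
With premise 5, O(not escrow_license → certify_record), the K-axiom yields O(certify_record).
Premise 10, O(not declare_conflict → not certify_record), contraposes to O(certify_record → declare_conflict); with O(certify_record) we get O(declare_conflict).
With premise 11, O(declare_conflict → update_request), the K-axiom yields O(update_request).
The contrapositive of premise 8 (O(not retain_protocol → not update_request)) is O(update_request → retain_protocol), and O(update_request) is already established, so O(retain_protocol).
Applying K to premise 2 (O(retain_protocol → notify_amendment)) and O(retain_protocol) yields O(notify_amendment).
Premises 1, 3, 4, 6, 9 do not contribute to this derivation.
Thus O(notify_amendment), which is F(not notify_amendment): not notify_amendment is forbidden.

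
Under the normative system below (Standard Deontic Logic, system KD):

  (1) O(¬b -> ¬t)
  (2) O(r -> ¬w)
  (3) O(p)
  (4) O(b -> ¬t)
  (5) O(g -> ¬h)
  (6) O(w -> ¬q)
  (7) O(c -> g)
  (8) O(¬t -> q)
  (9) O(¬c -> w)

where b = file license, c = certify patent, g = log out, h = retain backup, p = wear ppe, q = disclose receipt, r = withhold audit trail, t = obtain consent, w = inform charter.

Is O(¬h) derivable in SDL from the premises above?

Yes

Premises 1 and 4 are O(¬b -> ¬t) and O(b -> ¬t); every ideal world satisfies ¬b or b, so in either case ¬t holds — hence O(¬t).
Premise 8 is O(¬t -> q); since O(¬t), deontic closure gives O(q).
Premise 6 is O(w -> ¬q); contrapositively O(q -> ¬w). Since O(q) holds, K gives O(¬w).
Premise 9, O(¬c -> w), contraposes to O(¬w -> c); with O(¬w) we get O(c).
From O(c) and premise 7, O(c -> g), we obtain O(g).
From O(g) and premise 5, O(g -> ¬h), we obtain O(¬h).
Premises 2, 3 do not contribute to this derivation.
So O(¬h) follows.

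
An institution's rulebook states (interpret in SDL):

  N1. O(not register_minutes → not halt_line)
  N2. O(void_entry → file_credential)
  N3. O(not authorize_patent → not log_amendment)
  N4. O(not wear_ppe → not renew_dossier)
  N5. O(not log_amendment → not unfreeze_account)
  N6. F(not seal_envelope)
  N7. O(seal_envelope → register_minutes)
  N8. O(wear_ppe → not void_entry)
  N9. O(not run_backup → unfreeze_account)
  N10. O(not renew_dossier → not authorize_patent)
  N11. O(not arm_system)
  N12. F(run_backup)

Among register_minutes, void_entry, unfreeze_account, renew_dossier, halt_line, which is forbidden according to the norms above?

void_entry

F(run_backup) at premise 12 means O(not run_backup).
Premise 9 is O(not run_backup → unfreeze_account); since O(not run_backup), deontic closure gives O(unfreeze_account).
Premise 5 is O(not log_amendment → not unfreeze_account); contrapositively O(unfreeze_account → log_amendment). Since O(unfreeze_account) holds, K gives O(log_amendment).
Premise 3 is O(not authorize_patent → not log_amendment); contrapositively O(log_amendment → authorize_patent). Since O(log_amendment) holds, K gives O(authorize_patent).
The contrapositive of premise 10 (O(not renew_dossier → not authorize_patent)) is O(authorize_patent → renew_dossier), and O(authorize_patent) is already established, so O(renew_dossier).
Premise 4 is O(not wear_ppe → not renew_dossier); contrapositively O(renew_dossier → wear_ppe). Since O(renew_dossier) holds, K gives O(wear_ppe).
With premise 8, O(wear_ppe → not void_entry), the K-axiom yields O(not void_entry).
So O(not void_entry) holds, i.e. void_entry is forbidden. None of the other listed options is forbidden under the premises.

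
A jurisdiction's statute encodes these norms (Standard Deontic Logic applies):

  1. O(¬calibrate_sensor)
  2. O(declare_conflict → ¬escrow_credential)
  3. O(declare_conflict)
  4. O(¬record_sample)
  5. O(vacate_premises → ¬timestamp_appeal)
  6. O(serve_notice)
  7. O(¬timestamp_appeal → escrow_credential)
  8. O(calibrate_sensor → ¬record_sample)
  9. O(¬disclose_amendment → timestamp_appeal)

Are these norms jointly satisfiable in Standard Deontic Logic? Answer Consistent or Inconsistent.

Premise 8 is O(calibrate_sensor → ¬record_sample); even if O(¬record_sample) held, inferring O(calibrate_sensor) would be affirming the consequent — invalid.
So O(calibrate_sensor) is not derivable, and the apparent clash with O(¬calibrate_sensor) does not arise.
A world satisfying every obligation exists (e.g. calibrate_sensor=false, declare_conflict=true, disclose_amendment=false, escrow_credential=false, record_sample=false, serve_notice=true, timestamp_appeal=true, vacate_premises=false); no atom is both obligatory and forbidden, so the set is consistent.

Consistent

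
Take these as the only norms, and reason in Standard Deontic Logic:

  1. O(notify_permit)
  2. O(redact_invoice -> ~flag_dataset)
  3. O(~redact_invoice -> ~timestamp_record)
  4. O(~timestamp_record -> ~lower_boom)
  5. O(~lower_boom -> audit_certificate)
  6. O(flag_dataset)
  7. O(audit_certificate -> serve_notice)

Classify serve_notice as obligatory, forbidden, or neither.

Obligatory

Premise 6 states O(flag_dataset) outright.
Premise 2, O(redact_invoice -> ~flag_dataset), contraposes to O(flag_dataset -> ~redact_invoice); with O(flag_dataset) we get O(~redact_invoice).
Premise 3 is O(~redact_invoice -> ~timestamp_record); since O(~redact_invoice), deontic closure gives O(~timestamp_record).
From O(~timestamp_record) and premise 4, O(~timestamp_record -> ~lower_boom), we obtain O(~lower_boom).
Premise 5 is O(~lower_boom -> audit_certificate); since O(~lower_boom), deontic closure gives O(audit_certificate).
From O(audit_certificate) and premise 7, O(audit_certificate -> serve_notice), we obtain O(serve_notice).
Premise 1 does not contribute to this derivation.
Hence serve_notice is obligatory.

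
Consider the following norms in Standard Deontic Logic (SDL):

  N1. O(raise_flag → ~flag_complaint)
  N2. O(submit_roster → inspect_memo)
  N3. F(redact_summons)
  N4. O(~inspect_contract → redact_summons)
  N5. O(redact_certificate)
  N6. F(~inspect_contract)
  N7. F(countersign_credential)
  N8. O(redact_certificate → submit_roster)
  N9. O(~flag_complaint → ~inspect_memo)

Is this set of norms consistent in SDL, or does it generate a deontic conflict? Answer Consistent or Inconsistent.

Premise 4 is O(~inspect_contract → redact_summons), but O(~inspect_contract) is not derivable from the premises, so it does not yield O(redact_summons).
So O(redact_summons) is not derivable, and the apparent clash with O(~redact_summons) does not arise.
A world satisfying every obligation exists (e.g. countersign_credential=false, flag_complaint=true, inspect_contract=true, inspect_memo=true, raise_flag=false, redact_certificate=true, redact_summons=false, submit_roster=true); no atom is both obligatory and forbidden, so the set is consistent.

Consistent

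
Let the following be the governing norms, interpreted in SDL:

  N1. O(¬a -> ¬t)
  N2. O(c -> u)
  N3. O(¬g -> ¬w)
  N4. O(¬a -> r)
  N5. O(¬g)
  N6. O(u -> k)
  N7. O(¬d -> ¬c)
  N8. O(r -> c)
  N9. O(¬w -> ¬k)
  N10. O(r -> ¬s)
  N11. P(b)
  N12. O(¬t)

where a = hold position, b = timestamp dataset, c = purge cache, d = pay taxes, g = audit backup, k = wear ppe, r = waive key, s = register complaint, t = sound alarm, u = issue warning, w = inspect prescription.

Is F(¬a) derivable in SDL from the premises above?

Yes

From premise 5 we have O(¬g).
From O(¬g) and premise 3, O(¬g -> ¬w), we obtain O(¬w).
Premise 9 is O(¬w -> ¬k); since O(¬w), deontic closure gives O(¬k).
Premise 6 is O(u -> k); contrapositively O(¬k -> ¬u). Since O(¬k) holds, K gives O(¬u).
Premise 2, O(c -> u), contraposes to O(¬u -> ¬c); with O(¬u) we get O(¬c).
Premise 8 is O(r -> c); contrapositively O(¬c -> ¬r). Since O(¬c) holds, K gives O(¬r).
Premise 4, O(¬a -> r), contraposes to O(¬r -> a); with O(¬r) we get O(a).
Premises 1, 7, 10, 11, 12 do not contribute to this derivation.
So O(a) holds, i.e. F(¬a). The claim follows.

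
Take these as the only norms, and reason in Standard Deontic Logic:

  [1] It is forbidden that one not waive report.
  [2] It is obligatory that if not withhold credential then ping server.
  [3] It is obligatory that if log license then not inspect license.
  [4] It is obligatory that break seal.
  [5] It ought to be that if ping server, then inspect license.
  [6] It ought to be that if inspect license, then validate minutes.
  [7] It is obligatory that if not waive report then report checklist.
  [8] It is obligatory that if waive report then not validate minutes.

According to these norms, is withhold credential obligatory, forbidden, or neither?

Premise 1 is F(¬waive_report), i.e. O(waive_report).
Applying K to premise 8 (O(waive_report → ¬validate_minutes)) and O(waive_report) yields O(¬validate_minutes).
Premise 6 is O(inspect_license → validate_minutes); contrapositively O(¬validate_minutes → ¬inspect_license). Since O(¬validate_minutes) holds, K gives O(¬inspect_license).
The contrapositive of premise 5 (O(ping_server → inspect_license)) is O(¬inspect_license → ¬ping_server), and O(¬inspect_license) is already established, so O(¬ping_server).
The contrapositive of premise 2 (O(¬withhold_credential → ping_server)) is O(¬ping_server → withhold_credential), and O(¬ping_server) is already established, so O(withhold_credential).
Premises 3, 4, 7 do not contribute to this derivation.
Hence withhold_credential is obligatory.

Obligatory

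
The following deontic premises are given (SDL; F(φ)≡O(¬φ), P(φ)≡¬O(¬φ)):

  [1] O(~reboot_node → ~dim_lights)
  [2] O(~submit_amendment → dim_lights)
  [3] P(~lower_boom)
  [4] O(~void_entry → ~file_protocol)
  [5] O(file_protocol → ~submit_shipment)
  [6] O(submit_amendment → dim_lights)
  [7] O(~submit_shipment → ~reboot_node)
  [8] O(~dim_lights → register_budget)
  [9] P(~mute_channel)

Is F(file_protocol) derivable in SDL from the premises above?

Premises 6 and 2 cover both cases: O(submit_amendment → dim_lights) and O(~submit_amendment → dim_lights). Since submit_amendment ∨ ~submit_amendment is a tautology, O(dim_lights) follows.
Premise 1 is O(~reboot_node → ~dim_lights); contrapositively O(dim_lights → reboot_node). Since O(dim_lights) holds, K gives O(reboot_node).
Premise 7 is O(~submit_shipment → ~reboot_node); contrapositively O(reboot_node → submit_shipment). Since O(reboot_node) holds, K gives O(submit_shipment).
Premise 5, O(file_protocol → ~submit_shipment), contraposes to O(submit_shipment → ~file_protocol); with O(submit_shipment) we get O(~file_protocol).
Premises 3, 4, 8, 9 do not contribute to this derivation.
So O(~file_protocol) holds, i.e. F(file_protocol). The claim follows.

Yes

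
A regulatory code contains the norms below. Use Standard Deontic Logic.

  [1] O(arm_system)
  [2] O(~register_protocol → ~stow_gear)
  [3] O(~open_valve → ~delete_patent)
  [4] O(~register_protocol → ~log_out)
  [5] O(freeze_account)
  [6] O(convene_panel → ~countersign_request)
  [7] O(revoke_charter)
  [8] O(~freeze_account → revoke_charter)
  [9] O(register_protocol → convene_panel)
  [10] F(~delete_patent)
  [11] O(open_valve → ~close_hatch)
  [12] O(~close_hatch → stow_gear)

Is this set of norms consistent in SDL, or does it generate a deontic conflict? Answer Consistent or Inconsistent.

Consistent

Premise 8 is O(~freeze_account → revoke_charter); even if O(revoke_charter) held, inferring O(~freeze_account) would be affirming the consequent — invalid.
So O(~freeze_account) is not derivable, and the apparent clash with O(freeze_account) does not arise.
A world satisfying every obligation exists (e.g. arm_system=true, close_hatch=false, convene_panel=true, countersign_request=false, delete_patent=true, freeze_account=true, log_out=false, open_valve=true, register_protocol=true, revoke_charter=true, stow_gear=true); no atom is both obligatory and forbidden, so the set is consistent.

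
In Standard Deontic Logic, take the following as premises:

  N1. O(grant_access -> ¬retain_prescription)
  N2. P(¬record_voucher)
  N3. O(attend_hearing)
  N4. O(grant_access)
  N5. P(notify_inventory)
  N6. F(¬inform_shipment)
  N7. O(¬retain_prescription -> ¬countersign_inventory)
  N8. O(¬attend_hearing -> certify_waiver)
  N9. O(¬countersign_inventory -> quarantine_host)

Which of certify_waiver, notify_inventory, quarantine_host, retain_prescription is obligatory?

quarantine_host

Premise 4 gives O(grant_access).
Premise 1 is O(grant_access -> ¬retain_prescription); since O(grant_access), deontic closure gives O(¬retain_prescription).
From O(¬retain_prescription) and premise 7, O(¬retain_prescription -> ¬countersign_inventory), we obtain O(¬countersign_inventory).
Premise 9 is O(¬countersign_inventory -> quarantine_host); since O(¬countersign_inventory), deontic closure gives O(quarantine_host).
So O(quarantine_host) holds — quarantine_host is obligatory. None of the other listed options is made obligatory by any chain of premises.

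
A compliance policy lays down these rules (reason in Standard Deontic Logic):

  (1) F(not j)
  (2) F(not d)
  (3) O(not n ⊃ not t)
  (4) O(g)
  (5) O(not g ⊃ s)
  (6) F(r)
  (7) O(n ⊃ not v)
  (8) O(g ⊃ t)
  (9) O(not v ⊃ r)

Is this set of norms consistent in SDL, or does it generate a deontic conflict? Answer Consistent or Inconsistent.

Inconsistent

Premise 4 gives O(g).
Applying K to premise 8 (O(g ⊃ t)) and O(g) yields O(t).
Premise 3 is O(not n ⊃ not t); contrapositively O(t ⊃ n). Since O(t) holds, K gives O(n).
With premise 7, O(n ⊃ not v), the K-axiom yields O(not v).
From O(not v) and premise 9, O(not v ⊃ r), we obtain O(r).
But premise 6, F(r), means O(not r).
We now have both O(r) and O(not r) — r is simultaneously obligatory and forbidden, violating the D-axiom.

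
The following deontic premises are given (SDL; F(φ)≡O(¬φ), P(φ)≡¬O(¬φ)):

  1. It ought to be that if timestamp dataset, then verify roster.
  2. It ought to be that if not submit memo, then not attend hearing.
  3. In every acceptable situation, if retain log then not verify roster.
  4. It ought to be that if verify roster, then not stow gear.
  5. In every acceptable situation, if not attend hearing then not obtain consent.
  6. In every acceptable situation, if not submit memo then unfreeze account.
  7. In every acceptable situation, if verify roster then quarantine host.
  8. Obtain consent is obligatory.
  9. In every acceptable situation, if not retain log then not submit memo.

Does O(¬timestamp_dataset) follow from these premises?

Premise 8 gives O(obtain_consent).
The contrapositive of premise 5 (O(¬attend_hearing → ¬obtain_consent)) is O(obtain_consent → attend_hearing), and O(obtain_consent) is already established, so O(attend_hearing).
The contrapositive of premise 2 (O(¬submit_memo → ¬attend_hearing)) is O(attend_hearing → submit_memo), and O(attend_hearing) is already established, so O(submit_memo).
Premise 9, O(¬retain_log → ¬submit_memo), contraposes to O(submit_memo → retain_log); with O(submit_memo) we get O(retain_log).
From O(retain_log) and premise 3, O(retain_log → ¬verify_roster), we obtain O(¬verify_roster).
Premise 1 is O(timestamp_dataset → verify_roster); contrapositively O(¬verify_roster → ¬timestamp_dataset). Since O(¬verify_roster) holds, K gives O(¬timestamp_dataset).
Premises 4, 6, 7 do not contribute to this derivation.
So O(¬timestamp_dataset) follows.

Yes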